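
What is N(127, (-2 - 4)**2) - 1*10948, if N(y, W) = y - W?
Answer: -10857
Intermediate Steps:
N(127, (-2 - 4)**2) - 1*10948 = (127 - (-2 - 4)**2) - 1*10948 = (127 - 1*(-6)**2) - 10948 = (127 - 1*36) - 10948 = (127 - 36) - 10948 = 91 - 10948 = -10857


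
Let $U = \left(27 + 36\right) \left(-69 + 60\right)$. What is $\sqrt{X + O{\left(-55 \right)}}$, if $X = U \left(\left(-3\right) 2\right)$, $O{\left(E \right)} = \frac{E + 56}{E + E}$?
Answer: $\frac{\sqrt{41164090}}{110} \approx 58.327$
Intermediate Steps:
$U = -567$ ($U = 63 \left(-9\right) = -567$)
$O{\left(E \right)} = \frac{56 + E}{2 E}$
$X = 3402$ ($X = - 567 \left(\left(-3\right) 2\right) = \left(-567\right) \left(-6\right) = 3402$)
$\sqrt{X + O{\left(-55 \right)}} = \sqrt{3402 + \frac{56 - 55}{2 \left(-55\right)}} = \sqrt{3402 + \frac{1}{2} \left(- \frac{1}{55}\right) 1} = \sqrt{3402 - \frac{1}{110}} = \sqrt{\frac{374219}{110}} = \frac{\sqrt{41164090}}{110}$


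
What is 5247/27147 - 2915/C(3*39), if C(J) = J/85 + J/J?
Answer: -2241762677/1827898 ≈ -1226.4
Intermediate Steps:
C(J) = 1 + J/85 (C(J) = J*(1/85) + 1 = J/85 + 1 = 1 + J/85)
5247/27147 - 2915/C(3*39) = 5247/27147 - 2915/(1 + (3*39)/85) = 5247*(1/27147) - 2915/(1 + (1/85)*117) = 1749/9049 - 2915/(1 + 117/85) = 1749/9049 - 2915/202/85 = 1749/9049 - 2915*85/202 = 1749/9049 - 247775/202 = -2241762677/1827898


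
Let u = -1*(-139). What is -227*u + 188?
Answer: -31365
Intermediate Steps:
u = 139
-227*u + 188 = -227*139 + 188 = -31553 + 188 = -31365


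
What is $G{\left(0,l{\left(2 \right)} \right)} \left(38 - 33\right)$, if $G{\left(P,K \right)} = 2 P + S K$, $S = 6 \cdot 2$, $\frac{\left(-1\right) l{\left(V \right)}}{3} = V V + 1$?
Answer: $-900$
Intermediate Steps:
$l{\left(V \right)} = -3 - 3 V^{2}$ ($l{\left(V \right)} = - 3 \left(V V + 1\right) = - 3 \left(V^{2} + 1\right) = - 3 \left(1 + V^{2}\right) = -3 - 3 V^{2}$)
$S = 12$
$G{\left(P,K \right)} = 2 P + 12 K$
$G{\left(0,l{\left(2 \right)} \right)} \left(38 - 33\right) = \left(2 \cdot 0 + 12 \left(-3 - 3 \cdot 2^{2}\right)\right) \left(38 - 33\right) = \left(0 + 12 \left(-3 - 12\right)\right) 5 = \left(0 + 12 \left(-15\right)\right) 5 = \left(0 - 180\right) 5 = \left(-180\right) 5 = -900$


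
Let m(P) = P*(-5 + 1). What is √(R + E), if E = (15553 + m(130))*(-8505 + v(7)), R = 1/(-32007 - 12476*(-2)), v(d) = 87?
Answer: I*√6298666514463905/7055 ≈ 11249.0*I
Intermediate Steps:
m(P) = -4*P (m(P) = P*(-4) = -4*P)
R = -1/7055 (R = 1/(-32007 + 24952) = 1/(-7055) = -1/7055 ≈ -0.00014174)
E = -126547794 (E = (15553 - 4*130)*(-8505 + 87) = (15553 - 520)*(-8418) = 15033*(-8418) = -126547794)
√(R + E) = √(-1/7055 - 126547794) = √(-892794686671/7055) = I*√6298666514463905/7055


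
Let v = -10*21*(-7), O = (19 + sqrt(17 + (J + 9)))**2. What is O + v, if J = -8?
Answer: 1849 + 114*sqrt(2) ≈ 2010.2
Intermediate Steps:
O = (19 + 3*sqrt(2))**2 (O = (19 + sqrt(17 + (-8 + 9)))**2 = (19 + sqrt(17 + 1))**2 = (19 + sqrt(18))**2 = (19 + 3*sqrt(2))**2 ≈ 540.22)
v = 1470 (v = -210*(-7) = 1470)
O + v = (379 + 114*sqrt(2)) + 1470 = 1849 + 114*sqrt(2)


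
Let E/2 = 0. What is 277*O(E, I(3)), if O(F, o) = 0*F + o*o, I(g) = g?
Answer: 2493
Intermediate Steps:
E = 0 (E = 2*0 = 0)
O(F, o) = o² (O(F, o) = 0 + o² = o²)
277*O(E, I(3)) = 277*3² = 277*9 = 2493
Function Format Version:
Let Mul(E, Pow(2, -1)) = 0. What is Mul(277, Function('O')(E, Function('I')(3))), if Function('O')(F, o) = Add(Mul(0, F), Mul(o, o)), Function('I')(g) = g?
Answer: 2493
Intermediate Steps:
E = 0 (E = Mul(2, 0) = 0)
Function('O')(F, o) = Pow(o, 2) (Function('O')(F, o) = Add(0, Pow(o, 2)) = Pow(o, 2))
Mul(277, Function('O')(E, Function('I')(3))) = Mul(277, Pow(3, 2)) = Mul(277, 9) = 2493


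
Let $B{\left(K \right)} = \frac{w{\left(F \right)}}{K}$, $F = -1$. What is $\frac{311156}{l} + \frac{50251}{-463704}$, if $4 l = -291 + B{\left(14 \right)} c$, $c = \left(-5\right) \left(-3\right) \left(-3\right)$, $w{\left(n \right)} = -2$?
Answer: $- \frac{168335832961}{38487432} \approx -4373.8$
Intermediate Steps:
$B{\left(K \right)} = - \frac{2}{K}$
$c = -45$ ($c = 15 \left(-3\right) = -45$)
$l = - \frac{498}{7}$ ($l = \frac{-291 + - \frac{2}{14} \left(-45\right)}{4} = \frac{-291 + \left(-2\right) \frac{1}{14} \left(-45\right)}{4} = \frac{-291 - - \frac{45}{7}}{4} = \frac{-291 + \frac{45}{7}}{4} = \frac{1}{4} \left(- \frac{1992}{7}\right) = - \frac{498}{7} \approx -71.143$)
$\frac{311156}{l} + \frac{50251}{-463704} = \frac{311156}{- \frac{498}{7}} + \frac{50251}{-463704} = 311156 \left(- \frac{7}{498}\right) + 50251 \left(- \frac{1}{463704}\right) = - \frac{1089046}{249} - \frac{50251}{463704} = - \frac{168335832961}{38487432}$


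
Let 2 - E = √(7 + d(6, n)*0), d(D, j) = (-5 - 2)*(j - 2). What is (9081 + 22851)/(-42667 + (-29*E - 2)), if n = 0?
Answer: -227393094/304265107 - 154338*√7/304265107 ≈ -0.74869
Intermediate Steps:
d(D, j) = 14 - 7*j (d(D, j) = -7*(-2 + j) = 14 - 7*j)
E = 2 - √7 (E = 2 - √(7 + (14 - 7*0)*0) = 2 - √(7 + (14 + 0)*0) = 2 - √(7 + 14*0) = 2 - √(7 + 0) = 2 - √7 ≈ -0.64575)
(9081 + 22851)/(-42667 + (-29*E - 2)) = (9081 + 22851)/(-42667 + (-29*(2 - √7) - 2)) = 31932/(-42667 + ((-58 + 29*√7) - 2)) = 31932/(-42667 + (-60 + 29*√7)) = 31932/(-42727 + 29*√7)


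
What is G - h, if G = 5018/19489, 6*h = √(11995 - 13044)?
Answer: 5018/19489 - I*√1049/6 ≈ 0.25748 - 5.398*I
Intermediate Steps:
h = I*√1049/6 (h = √(11995 - 13044)/6 = √(-1049)/6 = (I*√1049)/6 = I*√1049/6 ≈ 5.398*I)
G = 5018/19489 (G = 5018*(1/19489) = 5018/19489 ≈ 0.25748)
G - h = 5018/19489 - I*√1049/6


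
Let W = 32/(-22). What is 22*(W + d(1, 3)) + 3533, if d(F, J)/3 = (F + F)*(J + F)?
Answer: 4029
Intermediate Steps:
d(F, J) = 6*F*(F + J) (d(F, J) = 3*((F + F)*(J + F)) = 3*((2*F)*(F + J)) = 3*(2*F*(F + J)) = 6*F*(F + J))
W = -16/11 (W = 32*(-1/22) = -16/11 ≈ -1.4545)
22*(W + d(1, 3)) + 3533 = 22*(-16/11 + 6*1*(1 + 3)) + 3533 = 22*(-16/11 + 6*1*4) + 3533 = 22*(-16/11 + 24) + 3533 = 22*(248/11) + 3533 = 496 + 3533 = 4029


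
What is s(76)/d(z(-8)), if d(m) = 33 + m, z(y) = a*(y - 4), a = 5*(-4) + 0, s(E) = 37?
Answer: 37/273 ≈ 0.13553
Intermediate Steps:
a = -20 (a = -20 + 0 = -20)
z(y) = 80 - 20*y (z(y) = -20*(y - 4) = -20*(-4 + y) = 80 - 20*y)
s(76)/d(z(-8)) = 37/(33 + (80 - 20*(-8))) = 37/(33 + (80 + 160)) = 37/(33 + 240) = 37/273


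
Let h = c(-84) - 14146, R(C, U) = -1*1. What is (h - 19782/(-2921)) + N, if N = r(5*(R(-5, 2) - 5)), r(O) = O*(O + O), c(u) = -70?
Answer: -36247354/2921 ≈ -12409.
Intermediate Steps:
R(C, U) = -1
h = -14216 (h = -70 - 14146 = -14216)
r(O) = 2*O**2 (r(O) = O*(2*O) = 2*O**2)
N = 1800 (N = 2*(5*(-1 - 5))**2 = 2*(5*(-6))**2 = 2*(-30)**2 = 2*900 = 1800)
(h - 19782/(-2921)) + N = (-14216 - 19782/(-2921)) + 1800 = (-14216 - 19782*(-1/2921)) + 1800 = (-14216 + 19782/2921) + 1800 = -41505154/2921 + 1800 = -36247354/2921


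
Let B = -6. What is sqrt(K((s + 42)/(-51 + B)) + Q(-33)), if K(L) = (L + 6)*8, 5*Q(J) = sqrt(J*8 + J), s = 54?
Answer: sqrt(311600 + 5415*I*sqrt(33))/95 ≈ 5.8832 + 0.29293*I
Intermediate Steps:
Q(J) = 3*sqrt(J)/5 (Q(J) = sqrt(J*8 + J)/5 = sqrt(8*J + J)/5 = sqrt(9*J)/5 = (3*sqrt(J))/5 = 3*sqrt(J)/5)
K(L) = 48 + 8*L (K(L) = (6 + L)*8 = 48 + 8*L)
sqrt(K((s + 42)/(-51 + B)) + Q(-33)) = sqrt((48 + 8*((54 + 42)/(-51 - 6))) + 3*sqrt(-33)/5) = sqrt((48 + 8*(96/(-57))) + 3*(I*sqrt(33))/5) = sqrt((48 + 8*(96*(-1/57))) + 3*I*sqrt(33)/5) = sqrt((48 + 8*(-32/19)) + 3*I*sqrt(33)/5) = sqrt((48 - 256/19) + 3*I*sqrt(33)/5) = sqrt(656/19 + 3*I*sqrt(33)/5)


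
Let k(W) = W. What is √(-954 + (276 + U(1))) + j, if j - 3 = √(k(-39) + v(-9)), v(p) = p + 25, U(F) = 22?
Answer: 3 + I*√23 + 4*I*√41 ≈ 3.0 + 30.408*I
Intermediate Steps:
v(p) = 25 + p
j = 3 + I*√23 (j = 3 + √(-39 + (25 - 9)) = 3 + √(-39 + 16) = 3 + √(-23) = 3 + I*√23 ≈ 3.0 + 4.7958*I)
√(-954 + (276 + U(1))) + j = √(-954 + (276 + 22)) + (3 + I*√23) = √(-954 + 298) + (3 + I*√23) = √(-656) + (3 + I*√23) = 4*I*√41 + (3 + I*√23) = 3 + I*√23 + 4*I*√41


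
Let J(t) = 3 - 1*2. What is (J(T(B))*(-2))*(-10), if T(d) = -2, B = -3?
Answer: 20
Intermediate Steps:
J(t) = 1 (J(t) = 3 - 2 = 1)
(J(T(B))*(-2))*(-10) = (1*(-2))*(-10) = -2*(-10) = 20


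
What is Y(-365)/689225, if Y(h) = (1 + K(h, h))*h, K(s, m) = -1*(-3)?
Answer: -292/137845 ≈ -0.0021183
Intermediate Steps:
K(s, m) = 3
Y(h) = 4*h (Y(h) = (1 + 3)*h = 4*h)
Y(-365)/689225 = (4*(-365))/689225 = -1460*1/689225 = -292/137845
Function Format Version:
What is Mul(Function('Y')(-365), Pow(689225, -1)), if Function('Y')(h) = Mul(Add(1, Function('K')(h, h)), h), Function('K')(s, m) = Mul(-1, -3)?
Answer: Rational(-292, 137845) ≈ -0.0021183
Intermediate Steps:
Function('K')(s, m) = 3
Function('Y')(h) = Mul(4, h) (Function('Y')(h) = Mul(Add(1, 3), h) = Mul(4, h))
Mul(Function('Y')(-365), Pow(689225, -1)) = Mul(Mul(4, -365), Pow(689225, -1)) = Mul(-1460, Rational(1, 689225)) = Rational(-292, 137845)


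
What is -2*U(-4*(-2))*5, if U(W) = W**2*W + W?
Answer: -5200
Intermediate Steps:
U(W) = W + W**3 (U(W) = W**3 + W = W + W**3)
-2*U(-4*(-2))*5 = -2*(-4*(-2) + (-4*(-2))**3)*5 = -2*(8 + 8**3)*5 = -2*(8 + 512)*5 = -2*520*5 = -1040*5 = -5200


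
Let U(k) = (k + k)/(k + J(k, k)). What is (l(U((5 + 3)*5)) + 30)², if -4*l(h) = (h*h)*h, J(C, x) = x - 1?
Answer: 215008554448900/243087455521 ≈ 884.49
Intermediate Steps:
J(C, x) = -1 + x
U(k) = 2*k/(-1 + 2*k) (U(k) = (k + k)/(k + (-1 + k)) = (2*k)/(-1 + 2*k) = 2*k/(-1 + 2*k))
l(h) = -h³/4 (l(h) = -h*h*h/4 = -h²*h/4 = -h³/4)
(l(U((5 + 3)*5)) + 30)² = (-1000*(5 + 3)³/(-1 + 2*((5 + 3)*5))³/4 + 30)² = (-512000/(-1 + 2*(8*5))³/4 + 30)² = (-512000/(-1 + 2*40)³/4 + 30)² = (-512000/(-1 + 80)³/4 + 30)² = (-(2*40/79)³/4 + 30)² = (-(2*40*(1/79))³/4 + 30)² = (-(80/79)³/4 + 30)² = (-¼*512000/493039 + 30)² = (-128000/493039 + 30)² = (14663170/493039)² = 215008554448900/243087455521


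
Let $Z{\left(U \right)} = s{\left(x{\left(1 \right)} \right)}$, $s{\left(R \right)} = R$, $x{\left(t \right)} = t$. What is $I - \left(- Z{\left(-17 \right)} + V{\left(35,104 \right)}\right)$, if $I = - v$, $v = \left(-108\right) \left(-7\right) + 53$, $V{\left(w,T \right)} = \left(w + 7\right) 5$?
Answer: $-1018$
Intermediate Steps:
$V{\left(w,T \right)} = 35 + 5 w$ ($V{\left(w,T \right)} = \left(7 + w\right) 5 = 35 + 5 w$)
$Z{\left(U \right)} = 1$
$v = 809$ ($v = 756 + 53 = 809$)
$I = -809$ ($I = \left(-1\right) 809 = -809$)
$I - \left(- Z{\left(-17 \right)} + V{\left(35,104 \right)}\right) = -809 - \left(34 + 175\right) = -809 + \left(1 - \left(35 + 175\right)\right) = -809 + \left(1 - 210\right) = -809 - 209 = -1018$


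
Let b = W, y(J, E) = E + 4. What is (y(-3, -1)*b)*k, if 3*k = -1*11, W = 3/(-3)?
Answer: 11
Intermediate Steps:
y(J, E) = 4 + E
W = -1 (W = 3*(-⅓) = -1)
b = -1
k = -11/3 (k = (-1*11)/3 = (⅓)*(-11) = -11/3 ≈ -3.6667)
(y(-3, -1)*b)*k = ((4 - 1)*(-1))*(-11/3) = (3*(-1))*(-11/3) = -3*(-11/3) = 11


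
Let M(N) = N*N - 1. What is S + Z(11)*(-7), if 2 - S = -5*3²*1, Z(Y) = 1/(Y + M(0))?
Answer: 463/10 ≈ 46.300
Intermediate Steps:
M(N) = -1 + N² (M(N) = N² - 1 = -1 + N²)
Z(Y) = 1/(-1 + Y) (Z(Y) = 1/(Y + (-1 + 0²)) = 1/(Y + (-1 + 0)) = 1/(Y - 1) = 1/(-1 + Y))
S = 47 (S = 2 - (-5*3²) = 2 - (-5*9) = 2 - (-45) = 2 - 1*(-45) = 2 + 45 = 47)
S + Z(11)*(-7) = 47 - 7/(-1 + 11) = 47 - 7/10 = 463/10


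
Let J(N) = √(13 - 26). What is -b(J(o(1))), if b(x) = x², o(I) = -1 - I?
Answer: 13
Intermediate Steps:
J(N) = I*√13 (J(N) = √(-13) = I*√13)
-b(J(o(1))) = -(I*√13)² = -1*(-13) = 13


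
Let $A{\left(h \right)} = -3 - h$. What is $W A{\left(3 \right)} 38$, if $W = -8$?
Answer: $1824$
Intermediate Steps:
$W A{\left(3 \right)} 38 = - 8 \left(-3 - 3\right) 38 = \left(-8\right) \left(-6\right) 38 = 48 \cdot 38 = 1824$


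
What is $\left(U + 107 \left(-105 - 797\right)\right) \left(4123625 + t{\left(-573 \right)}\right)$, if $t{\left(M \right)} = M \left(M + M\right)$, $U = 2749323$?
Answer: $12681177764947$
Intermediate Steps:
$t{\left(M \right)} = 2 M^{2}$ ($t{\left(M \right)} = M 2 M = 2 M^{2}$)
$\left(U + 107 \left(-105 - 797\right)\right) \left(4123625 + t{\left(-573 \right)}\right) = \left(2749323 + 107 \left(-105 - 797\right)\right) \left(4123625 + 2 \left(-573\right)^{2}\right) = \left(2749323 + 107 \left(-902\right)\right) \left(4123625 + 2 \cdot 328329\right) = \left(2749323 - 96514\right) \left(4123625 + 656658\right) = 2652809 \cdot 4780283 = 12681177764947$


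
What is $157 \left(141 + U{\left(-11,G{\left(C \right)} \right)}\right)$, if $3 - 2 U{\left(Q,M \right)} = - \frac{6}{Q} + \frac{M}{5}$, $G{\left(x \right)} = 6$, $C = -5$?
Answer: $\frac{2445903}{110} \approx 22235.0$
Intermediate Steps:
$U{\left(Q,M \right)} = \frac{3}{2} + \frac{3}{Q} - \frac{M}{10}$ ($U{\left(Q,M \right)} = \frac{3}{2} - \frac{- \frac{6}{Q} + \frac{M}{5}}{2} = \frac{3}{2} - \left(- \frac{3}{Q} + \frac{M}{10}\right) = \frac{3}{2} + \frac{3}{Q} - \frac{M}{10}$)
$157 \left(141 + U{\left(-11,G{\left(C \right)} \right)}\right) = 157 \left(141 + \frac{30 - - 11 \left(-15 + 6\right)}{10 \left(-11\right)}\right) = 157 \left(141 + \frac{1}{10} \left(- \frac{1}{11}\right) \left(30 - \left(-11\right) \left(-9\right)\right)\right) = 157 \left(141 + \frac{1}{10} \left(- \frac{1}{11}\right) \left(30 - 99\right)\right) = 157 \left(141 + \frac{1}{10} \left(- \frac{1}{11}\right) \left(-69\right)\right) = 157 \left(141 + \frac{69}{110}\right) = 157 \cdot \frac{15579}{110} = \frac{2445903}{110}$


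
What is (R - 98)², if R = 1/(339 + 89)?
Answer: 1759215249/183184 ≈ 9603.5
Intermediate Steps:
R = 1/428 ≈ 0.0023364
(R - 98)² = (1/428 - 98)² = (-41943/428)² = 1759215249/183184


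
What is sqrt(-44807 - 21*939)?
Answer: I*sqrt(64526) ≈ 254.02*I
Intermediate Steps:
sqrt(-44807 - 21*939) = sqrt(-44807 - 19719) = sqrt(-64526) = I*sqrt(64526)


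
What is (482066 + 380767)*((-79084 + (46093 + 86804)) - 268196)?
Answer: -184976727039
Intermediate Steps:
(482066 + 380767)*((-79084 + (46093 + 86804)) - 268196) = 862833*((-79084 + 132897) - 268196) = 862833*(53813 - 268196) = 862833*(-214383) = -184976727039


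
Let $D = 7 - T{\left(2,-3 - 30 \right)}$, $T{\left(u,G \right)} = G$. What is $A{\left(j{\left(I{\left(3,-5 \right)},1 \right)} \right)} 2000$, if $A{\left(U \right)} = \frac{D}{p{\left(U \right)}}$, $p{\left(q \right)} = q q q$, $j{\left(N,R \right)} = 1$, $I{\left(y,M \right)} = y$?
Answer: $80000$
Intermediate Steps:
$p{\left(q \right)} = q^{3}$ ($p{\left(q \right)} = q^{2} q = q^{3}$)
$D = 40$ ($D = 7 - \left(-3 - 30\right) = 7 - -33 = 7 + 33 = 40$)
$A{\left(U \right)} = \frac{40}{U^{3}}$
$A{\left(j{\left(I{\left(3,-5 \right)},1 \right)} \right)} 2000 = 40 \cdot 1^{-3} \cdot 2000 = 40 \cdot 1 \cdot 2000 = 40 \cdot 2000 = 80000$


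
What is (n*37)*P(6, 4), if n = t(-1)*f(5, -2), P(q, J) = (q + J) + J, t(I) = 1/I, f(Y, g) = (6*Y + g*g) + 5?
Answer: -20202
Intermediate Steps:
f(Y, g) = 5 + g**2 + 6*Y (f(Y, g) = (6*Y + g**2) + 5 = (g**2 + 6*Y) + 5 = 5 + g**2 + 6*Y)
t(I) = 1/I
P(q, J) = q + 2*J (P(q, J) = (J + q) + J = q + 2*J)
n = -39 (n = (5 + (-2)**2 + 6*5)/(-1) = -(5 + 4 + 30) = -1*39 = -39)
(n*37)*P(6, 4) = (-39*37)*(6 + 2*4) = -1443*(6 + 8) = -1443*14 = -20202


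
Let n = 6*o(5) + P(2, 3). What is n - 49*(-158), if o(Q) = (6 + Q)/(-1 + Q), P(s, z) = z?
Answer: 15523/2 ≈ 7761.5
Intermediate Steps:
o(Q) = (6 + Q)/(-1 + Q)
n = 39/2 (n = 6*((6 + 5)/(-1 + 5)) + 3 = 6*(11/4) + 3 = 33/2 + 3 = 39/2 ≈ 19.500)
n - 49*(-158) = 39/2 - 49*(-158) = 39/2 + 7742 = 15523/2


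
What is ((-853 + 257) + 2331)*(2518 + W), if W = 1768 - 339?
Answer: 6848045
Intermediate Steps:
W = 1429
((-853 + 257) + 2331)*(2518 + W) = ((-853 + 257) + 2331)*(2518 + 1429) = (-596 + 2331)*3947 = 1735*3947 = 6848045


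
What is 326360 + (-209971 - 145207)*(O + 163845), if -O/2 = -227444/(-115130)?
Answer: -3349846065118218/57565 ≈ -5.8192e+10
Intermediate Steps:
O = -227444/57565 (O = -(-454888)/(-115130) = -(-454888)*(-1)/115130 = -2*113722/57565 = -227444/57565 ≈ -3.9511)
326360 + (-209971 - 145207)*(O + 163845) = 326360 + (-209971 - 145207)*(-227444/57565 + 163845) = 326360 - 355178*9431509981/57565 = 326360 - 3349864852031618/57565 = -3349846065118218/57565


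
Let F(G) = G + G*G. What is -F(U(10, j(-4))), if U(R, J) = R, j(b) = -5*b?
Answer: -110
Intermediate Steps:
F(G) = G + G²
-F(U(10, j(-4))) = -10*(1 + 10) = -10*11 = -1*110 = -110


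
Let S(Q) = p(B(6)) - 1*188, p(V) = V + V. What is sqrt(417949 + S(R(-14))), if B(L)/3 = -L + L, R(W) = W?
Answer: sqrt(417761) ≈ 646.34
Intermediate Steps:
B(L) = 0 (B(L) = 3*(-L + L) = 3*0 = 0)
p(V) = 2*V
S(Q) = -188 (S(Q) = 2*0 - 1*188 = 0 - 188 = -188)
sqrt(417949 + S(R(-14))) = sqrt(417949 - 188) = sqrt(417761)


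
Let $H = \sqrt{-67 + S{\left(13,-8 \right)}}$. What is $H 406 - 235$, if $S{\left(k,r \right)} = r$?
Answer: $-235 + 2030 i \sqrt{3} \approx -235.0 + 3516.1 i$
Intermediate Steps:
$H = 5 i \sqrt{3}$ ($H = \sqrt{-67 - 8} = \sqrt{-75} = 5 i \sqrt{3} \approx 8.6602 i$)
$H 406 - 235 = 5 i \sqrt{3} \cdot 406 - 235 = 2030 i \sqrt{3} - 235 = -235 + 2030 i \sqrt{3}$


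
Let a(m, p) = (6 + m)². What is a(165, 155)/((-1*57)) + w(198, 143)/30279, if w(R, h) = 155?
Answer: -15532972/30279 ≈ -513.00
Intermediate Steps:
a(165, 155)/((-1*57)) + w(198, 143)/30279 = (6 + 165)²/((-1*57)) + 155/30279 = 171²/(-57) + 155*(1/30279) = 29241*(-1/57) + 155/30279 = -513 + 155/30279 = -15532972/30279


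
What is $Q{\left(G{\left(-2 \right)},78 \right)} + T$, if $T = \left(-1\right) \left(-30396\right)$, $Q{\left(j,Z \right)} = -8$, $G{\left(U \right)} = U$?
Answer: $30388$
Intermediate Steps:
$T = 30396$
$Q{\left(G{\left(-2 \right)},78 \right)} + T = -8 + 30396 = 30388$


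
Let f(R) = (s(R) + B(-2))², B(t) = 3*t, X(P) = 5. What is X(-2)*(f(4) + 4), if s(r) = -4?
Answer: 520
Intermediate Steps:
f(R) = 100 (f(R) = (-4 + 3*(-2))² = (-4 - 6)² = (-10)² = 100)
X(-2)*(f(4) + 4) = 5*(100 + 4) = 5*104 = 520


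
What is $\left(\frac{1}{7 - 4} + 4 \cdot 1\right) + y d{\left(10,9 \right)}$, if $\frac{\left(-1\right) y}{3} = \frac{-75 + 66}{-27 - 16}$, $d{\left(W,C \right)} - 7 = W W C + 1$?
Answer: $- \frac{72989}{129} \approx -565.81$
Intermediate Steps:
$d{\left(W,C \right)} = 8 + C W^{2}$ ($d{\left(W,C \right)} = 7 + \left(W W C + 1\right) = 7 + \left(W^{2} C + 1\right) = 7 + \left(C W^{2} + 1\right) = 7 + \left(1 + C W^{2}\right) = 8 + C W^{2}$)
$y = - \frac{27}{43}$ ($y = - 3 \frac{-75 + 66}{-27 - 16} = - 3 \left(- \frac{9}{-43}\right) = - 3 \left(\left(-9\right) \left(- \frac{1}{43}\right)\right) = \left(-3\right) \frac{9}{43} = - \frac{27}{43} \approx -0.62791$)
$\left(\frac{1}{7 - 4} + 4 \cdot 1\right) + y d{\left(10,9 \right)} = \left(\frac{1}{7 - 4} + 4 \cdot 1\right) - \frac{27 \left(8 + 9 \cdot 10^{2}\right)}{43} = \left(\frac{1}{3} + 4\right) - \frac{27 \left(8 + 9 \cdot 100\right)}{43} = \left(\frac{1}{3} + 4\right) - \frac{27 \left(8 + 900\right)}{43} = \frac{13}{3} - \frac{24516}{43} = - \frac{72989}{129}$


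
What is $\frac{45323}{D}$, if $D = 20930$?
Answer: $\frac{45323}{20930} \approx 2.1655$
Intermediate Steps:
$\frac{45323}{D} = \frac{45323}{20930}$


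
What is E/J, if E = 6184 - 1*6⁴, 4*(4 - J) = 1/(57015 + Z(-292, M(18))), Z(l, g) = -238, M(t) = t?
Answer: 1110103904/908431 ≈ 1222.0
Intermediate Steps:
J = 908431/227108 (J = 4 - 1/(4*(57015 - 238)) = 4 - ¼/56777 = 4 - ¼*1/56777 = 4 - 1/227108 = 908431/227108 ≈ 4.0000)
E = 4888 (E = 6184 - 1*1296 = 6184 - 1296 = 4888)
E/J = 4888/(908431/227108) = 4888*(227108/908431) = 1110103904/908431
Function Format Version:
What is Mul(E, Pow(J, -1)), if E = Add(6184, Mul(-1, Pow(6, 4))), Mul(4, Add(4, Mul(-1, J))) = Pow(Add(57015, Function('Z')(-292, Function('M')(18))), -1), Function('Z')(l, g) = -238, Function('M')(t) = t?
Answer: Rational(1110103904, 908431) ≈ 1222.0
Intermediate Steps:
J = Rational(908431, 227108) (J = Add(4, Mul(Rational(-1, 4), Pow(Add(57015, -238), -1))) = Add(4, Mul(Rational(-1, 4), Pow(56777, -1))) = Add(4, Mul(Rational(-1, 4), Rational(1, 56777))) = Add(4, Rational(-1, 227108)) = Rational(908431, 227108) ≈ 4.0000)
E = 4888 (E = Add(6184, Mul(-1, 1296)) = Add(6184, -1296) = 4888)
Mul(E, Pow(J, -1)) = Mul(4888, Pow(Rational(908431, 227108), -1)) = Mul(4888, Rational(227108, 908431)) = Rational(1110103904, 908431)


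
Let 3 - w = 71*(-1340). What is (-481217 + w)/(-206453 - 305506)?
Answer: 386074/511959 ≈ 0.75411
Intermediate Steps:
w = 95143 (w = 3 - 71*(-1340) = 3 - 1*(-95140) = 3 + 95140 = 95143)
(-481217 + w)/(-206453 - 305506) = (-481217 + 95143)/(-206453 - 305506) = -386074/(-511959) = -386074*(-1/511959) = 386074/511959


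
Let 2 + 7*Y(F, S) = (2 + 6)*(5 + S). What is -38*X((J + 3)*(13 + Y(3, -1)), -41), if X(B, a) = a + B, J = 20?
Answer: -94848/7 ≈ -13550.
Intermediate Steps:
Y(F, S) = 38/7 + 8*S/7 (Y(F, S) = -2/7 + ((2 + 6)*(5 + S))/7 = -2/7 + (8*(5 + S))/7 = -2/7 + (40 + 8*S)/7 = -2/7 + (40/7 + 8*S/7) = 38/7 + 8*S/7)
X(B, a) = B + a
-38*X((J + 3)*(13 + Y(3, -1)), -41) = -38*((20 + 3)*(13 + (38/7 + (8/7)*(-1))) - 41) = -38*(23*(13 + (38/7 - 8/7)) - 41) = -38*(23*(13 + 30/7) - 41) = -38*(23*(121/7) - 41) = -38*(2783/7 - 41) = -38*2496/7 = -94848/7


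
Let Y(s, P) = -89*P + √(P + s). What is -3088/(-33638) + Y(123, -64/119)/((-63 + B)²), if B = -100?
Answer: 4977482808/53176817309 + √1734187/3161711 ≈ 0.094019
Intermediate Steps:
Y(s, P) = √(P + s) - 89*P
-3088/(-33638) + Y(123, -64/119)/((-63 + B)²) = -3088/(-33638) + (√(-64/119 + 123) - (-5696)/119)/((-63 - 100)²) = -3088*(-1/33638) + (√(-64*1/119 + 123) - (-5696)/119)/((-163)²) = 1544/16819 + (√(-64/119 + 123) - 89*(-64/119))/26569 = 1544/16819 + (√(14573/119) + 5696/119)*(1/26569) = 1544/16819 + (√1734187/119 + 5696/119)*(1/26569) = 1544/16819 + (5696/119 + √1734187/119)*(1/26569) = 1544/16819 + (5696/3161711 + √1734187/3161711) = 4977482808/53176817309 + √1734187/3161711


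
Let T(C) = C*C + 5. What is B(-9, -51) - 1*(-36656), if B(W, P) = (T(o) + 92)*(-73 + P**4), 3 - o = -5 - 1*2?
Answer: 1332766872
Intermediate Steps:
o = 10 (o = 3 - (-5 - 1*2) = 3 - (-5 - 2) = 3 - 1*(-7) = 3 + 7 = 10)
T(C) = 5 + C**2 (T(C) = C**2 + 5 = 5 + C**2)
B(W, P) = -14381 + 197*P**4 (B(W, P) = ((5 + 10**2) + 92)*(-73 + P**4) = ((5 + 100) + 92)*(-73 + P**4) = (105 + 92)*(-73 + P**4) = 197*(-73 + P**4) = -14381 + 197*P**4)
B(-9, -51) - 1*(-36656) = (-14381 + 197*(-51)**4) - 1*(-36656) = (-14381 + 197*6765201) + 36656 = (-14381 + 1332744597) + 36656 = 1332730216 + 36656 = 1332766872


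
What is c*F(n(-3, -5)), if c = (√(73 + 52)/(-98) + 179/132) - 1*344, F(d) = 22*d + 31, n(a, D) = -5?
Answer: 3573091/132 + 395*√5/98 ≈ 27078.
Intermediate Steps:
F(d) = 31 + 22*d
c = -45229/132 - 5*√5/98 (c = (√125*(-1/98) + 179*(1/132)) - 344 = ((5*√5)*(-1/98) + 179/132) - 344 = (-5*√5/98 + 179/132) - 344 = (179/132 - 5*√5/98) - 344 = -45229/132 - 5*√5/98 ≈ -342.76)
c*F(n(-3, -5)) = (-45229/132 - 5*√5/98)*(31 + 22*(-5)) = (-45229/132 - 5*√5/98)*(31 - 110) = (-45229/132 - 5*√5/98)*(-79) = 3573091/132 + 395*√5/98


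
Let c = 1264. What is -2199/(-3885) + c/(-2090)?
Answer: -10491/270655 ≈ -0.038761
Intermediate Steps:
-2199/(-3885) + c/(-2090) = -2199/(-3885) + 1264/(-2090) = -2199*(-1/3885) + 1264*(-1/2090) = 733/1295 - 632/1045 = -10491/270655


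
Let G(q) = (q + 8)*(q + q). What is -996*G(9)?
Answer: -304776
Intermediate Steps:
G(q) = 2*q*(8 + q) (G(q) = (8 + q)*(2*q) = 2*q*(8 + q))
-996*G(9) = -1992*9*(8 + 9) = -1992*9*17 = -996*306 = -304776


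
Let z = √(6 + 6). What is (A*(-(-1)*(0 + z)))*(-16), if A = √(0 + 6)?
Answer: -96*√2 ≈ -135.76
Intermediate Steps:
A = √6 ≈ 2.4495
z = 2*√3 (z = √12 = 2*√3 ≈ 3.4641)
(A*(-(-1)*(0 + z)))*(-16) = (√6*(-(-1)*(0 + 2*√3)))*(-16) = (√6*(-(-1)*2*√3))*(-16) = (√6*(-(-2)*√3))*(-16) = (√6*(2*√3))*(-16) = (6*√2)*(-16) = -96*√2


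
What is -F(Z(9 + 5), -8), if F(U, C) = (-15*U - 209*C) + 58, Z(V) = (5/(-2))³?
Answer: -15715/8 ≈ -1964.4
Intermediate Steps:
Z(V) = -125/8 (Z(V) = (5*(-½))³ = (-5/2)³ = -125/8)
F(U, C) = 58 - 209*C - 15*U (F(U, C) = (-209*C - 15*U) + 58 = 58 - 209*C - 15*U)
-F(Z(9 + 5), -8) = -(58 - 209*(-8) - 15*(-125/8)) = -(58 + 1672 + 1875/8) = -1*15715/8 = -15715/8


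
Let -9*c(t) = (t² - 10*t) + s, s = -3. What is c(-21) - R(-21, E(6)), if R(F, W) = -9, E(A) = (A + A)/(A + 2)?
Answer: -63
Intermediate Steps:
E(A) = 2*A/(2 + A) (E(A) = (2*A)/(2 + A) = 2*A/(2 + A))
c(t) = ⅓ - t²/9 + 10*t/9 (c(t) = -((t² - 10*t) - 3)/9 = -(-3 + t² - 10*t)/9 = ⅓ - t²/9 + 10*t/9)
c(-21) - R(-21, E(6)) = (⅓ - ⅑*(-21)² + (10/9)*(-21)) - 1*(-9) = (⅓ - ⅑*441 - 70/3) + 9 = (⅓ - 49 - 70/3) + 9 = -72 + 9 = -63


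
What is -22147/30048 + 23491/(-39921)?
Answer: -529995985/399848736 ≈ -1.3255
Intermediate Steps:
-22147/30048 + 23491/(-39921) = -22147*1/30048 + 23491*(-1/39921) = -22147/30048 - 23491/39921 = -529995985/399848736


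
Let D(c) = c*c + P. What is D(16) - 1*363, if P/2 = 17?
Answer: -73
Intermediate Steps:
P = 34 (P = 2*17 = 34)
D(c) = 34 + c² (D(c) = c*c + 34 = c² + 34 = 34 + c²)
D(16) - 1*363 = (34 + 16²) - 1*363 = (34 + 256) - 363 = 290 - 363 = -73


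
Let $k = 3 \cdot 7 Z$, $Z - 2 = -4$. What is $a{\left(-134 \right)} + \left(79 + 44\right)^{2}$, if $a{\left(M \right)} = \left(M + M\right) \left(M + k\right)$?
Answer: $62297$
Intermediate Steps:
$Z = -2$ ($Z = 2 - 4 = -2$)
$k = -42$ ($k = 3 \cdot 7 \left(-2\right) = 21 \left(-2\right) = -42$)
$a{\left(M \right)} = 2 M \left(-42 + M\right)$ ($a{\left(M \right)} = \left(M + M\right) \left(M - 42\right) = 2 M \left(-42 + M\right)$)
$a{\left(-134 \right)} + \left(79 + 44\right)^{2} = 2 \left(-134\right) \left(-42 - 134\right) + \left(79 + 44\right)^{2} = 2 \left(-134\right) \left(-176\right) + 123^{2} = 47168 + 15129 = 62297$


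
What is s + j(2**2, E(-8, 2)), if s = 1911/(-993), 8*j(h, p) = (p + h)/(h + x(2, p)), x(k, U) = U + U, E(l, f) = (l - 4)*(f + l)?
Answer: -182263/97976 ≈ -1.8603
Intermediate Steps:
E(l, f) = (-4 + l)*(f + l)
x(k, U) = 2*U
j(h, p) = (h + p)/(8*(h + 2*p)) (j(h, p) = ((p + h)/(h + 2*p))/8 = ((h + p)/(h + 2*p))/8 = (h + p)/(8*(h + 2*p)))
s = -637/331 (s = 1911*(-1/993) = -637/331 ≈ -1.9245)
s + j(2**2, E(-8, 2)) = -637/331 + (2**2 + ((-8)**2 - 4*2 - 4*(-8) + 2*(-8)))/(8*(2**2 + 2*((-8)**2 - 4*2 - 4*(-8) + 2*(-8)))) = -637/331 + (4 + (64 - 8 + 32 - 16))/(8*(4 + 2*(64 - 8 + 32 - 16))) = -637/331 + (4 + 72)/(8*(4 + 2*72)) = -637/331 + (1/8)*76/(4 + 144) = -637/331 + (1/8)*76/148 = -637/331 + (1/8)*(1/148)*76 = -637/331 + 19/296 = -182263/97976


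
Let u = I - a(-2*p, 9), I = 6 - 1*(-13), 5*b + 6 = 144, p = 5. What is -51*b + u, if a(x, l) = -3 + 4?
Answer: -6948/5 ≈ -1389.6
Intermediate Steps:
b = 138/5 (b = -6/5 + (1/5)*144 = -6/5 + 144/5 = 138/5 ≈ 27.600)
a(x, l) = 1
I = 19 (I = 6 + 13 = 19)
u = 18 (u = 19 - 1*1 = 19 - 1 = 18)
-51*b + u = -51*138/5 + 18 = -7038/5 + 18 = -6948/5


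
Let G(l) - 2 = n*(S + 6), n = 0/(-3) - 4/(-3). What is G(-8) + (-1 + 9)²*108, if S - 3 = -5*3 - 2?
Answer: 20710/3 ≈ 6903.3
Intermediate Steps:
S = -14 (S = 3 + (-5*3 - 2) = 3 + (-15 - 2) = 3 - 17 = -14)
n = 4/3 (n = 0*(-⅓) - 4*(-⅓) = 0 + 4/3 = 4/3 ≈ 1.3333)
G(l) = -26/3 (G(l) = 2 + 4*(-14 + 6)/3 = 2 + (4/3)*(-8) = 2 - 32/3 = -26/3)
G(-8) + (-1 + 9)²*108 = -26/3 + (-1 + 9)²*108 = -26/3 + 8²*108 = -26/3 + 64*108 = -26/3 + 6912 = 20710/3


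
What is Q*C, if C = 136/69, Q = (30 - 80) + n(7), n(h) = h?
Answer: -5848/69 ≈ -84.754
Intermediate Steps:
Q = -43 (Q = (30 - 80) + 7 = -50 + 7 = -43)
C = 136/69 (C = 136*(1/69) = 136/69 ≈ 1.9710)
Q*C = -43*136/69 = -5848/69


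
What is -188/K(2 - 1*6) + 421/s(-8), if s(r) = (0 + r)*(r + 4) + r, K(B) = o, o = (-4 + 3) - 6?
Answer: 7459/168 ≈ 44.399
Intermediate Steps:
o = -7 (o = -1 - 6 = -7)
K(B) = -7
s(r) = r + r*(4 + r) (s(r) = r*(4 + r) + r = r + r*(4 + r))
-188/K(2 - 1*6) + 421/s(-8) = -188/(-7) + 421/((-8*(5 - 8))) = -188*(-⅐) + 421/((-8*(-3))) = 188/7 + 421/24 = 7459/168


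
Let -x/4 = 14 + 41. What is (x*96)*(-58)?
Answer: 1224960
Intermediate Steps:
x = -220 (x = -4*(14 + 41) = -4*55 = -220)
(x*96)*(-58) = -220*96*(-58) = -21120*(-58) = 1224960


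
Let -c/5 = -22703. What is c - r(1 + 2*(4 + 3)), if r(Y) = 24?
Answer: 113491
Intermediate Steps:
c = 113515 (c = -5*(-22703) = 113515)
c - r(1 + 2*(4 + 3)) = 113515 - 1*24 = 113515 - 24 = 113491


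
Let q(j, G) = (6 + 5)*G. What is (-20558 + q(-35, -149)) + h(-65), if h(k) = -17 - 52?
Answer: -22266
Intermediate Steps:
q(j, G) = 11*G
h(k) = -69
(-20558 + q(-35, -149)) + h(-65) = (-20558 + 11*(-149)) - 69 = (-20558 - 1639) - 69 = -22197 - 69 = -22266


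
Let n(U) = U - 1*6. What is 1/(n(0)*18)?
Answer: -1/108 ≈ -0.0092593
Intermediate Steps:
n(U) = -6 + U (n(U) = U - 6 = -6 + U)
1/(n(0)*18) = 1/((-6 + 0)*18) = 1/(-6*18) = 1/(-108) = -1/108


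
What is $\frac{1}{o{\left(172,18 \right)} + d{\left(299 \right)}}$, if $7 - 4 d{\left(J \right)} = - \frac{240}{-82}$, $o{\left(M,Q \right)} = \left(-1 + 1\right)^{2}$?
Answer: $\frac{164}{167} \approx 0.98204$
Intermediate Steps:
$o{\left(M,Q \right)} = 0$ ($o{\left(M,Q \right)} = 0^{2} = 0$)
$d{\left(J \right)} = \frac{167}{164}$ ($d{\left(J \right)} = \frac{7}{4} - \frac{\left(-240\right) \frac{1}{-82}}{4} = \frac{7}{4} - \frac{\left(-240\right) \left(- \frac{1}{82}\right)}{4} = \frac{7}{4} - \frac{30}{41} = \frac{167}{164}$)
$\frac{1}{o{\left(172,18 \right)} + d{\left(299 \right)}} = \frac{1}{0 + \frac{167}{164}} = \frac{1}{\frac{167}{164}} = \frac{164}{167}$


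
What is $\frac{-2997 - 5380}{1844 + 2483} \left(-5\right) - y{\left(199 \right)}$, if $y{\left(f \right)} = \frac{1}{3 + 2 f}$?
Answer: $\frac{16791558}{1735127} \approx 9.6774$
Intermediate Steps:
$\frac{-2997 - 5380}{1844 + 2483} \left(-5\right) - y{\left(199 \right)} = \frac{-2997 - 5380}{1844 + 2483} \left(-5\right) - \frac{1}{3 + 2 \cdot 199} = - \frac{8377}{4327} \left(-5\right) - \frac{1}{3 + 398} = \left(-8377\right) \frac{1}{4327} \left(-5\right) - \frac{1}{401} = \left(- \frac{8377}{4327}\right) \left(-5\right) - \frac{1}{401} = \frac{41885}{4327} - \frac{1}{401} = \frac{16791558}{1735127}$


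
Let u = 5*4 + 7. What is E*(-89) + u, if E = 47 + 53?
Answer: -8873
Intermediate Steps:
u = 27 (u = 20 + 7 = 27)
E = 100
E*(-89) + u = 100*(-89) + 27 = -8900 + 27 = -8873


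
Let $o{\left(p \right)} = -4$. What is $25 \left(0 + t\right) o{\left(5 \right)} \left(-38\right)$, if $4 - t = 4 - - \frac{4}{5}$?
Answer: $-3040$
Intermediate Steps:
$t = - \frac{4}{5}$ ($t = 4 - \left(4 - - \frac{4}{5}\right) = 4 - \left(4 + \frac{4}{5}\right) = 4 - \frac{24}{5} = - \frac{4}{5} \approx -0.8$)
$25 \left(0 + t\right) o{\left(5 \right)} \left(-38\right) = 25 \left(0 - \frac{4}{5}\right) \left(-4\right) \left(-38\right) = 25 \left(\left(- \frac{4}{5}\right) \left(-4\right)\right) \left(-38\right) = 25 \cdot \frac{16}{5} \left(-38\right) = 80 \left(-38\right) = -3040$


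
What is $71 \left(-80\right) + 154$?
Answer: $-5526$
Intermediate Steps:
$71 \left(-80\right) + 154 = -5680 + 154 = -5526$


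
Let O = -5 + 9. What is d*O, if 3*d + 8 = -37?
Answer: -60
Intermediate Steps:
d = -15 (d = -8/3 + (⅓)*(-37) = -8/3 - 37/3 = -15)
O = 4
d*O = -15*4 = -60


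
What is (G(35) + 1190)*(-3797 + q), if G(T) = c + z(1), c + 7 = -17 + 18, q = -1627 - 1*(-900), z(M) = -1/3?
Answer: -5354908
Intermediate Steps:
z(M) = -⅓ (z(M) = -1*⅓ = -⅓)
q = -727 (q = -1627 + 900 = -727)
c = -6 (c = -7 + (-17 + 18) = -7 + 1 = -6)
G(T) = -19/3 (G(T) = -6 - ⅓ = -19/3)
(G(35) + 1190)*(-3797 + q) = (-19/3 + 1190)*(-3797 - 727) = (3551/3)*(-4524) = -5354908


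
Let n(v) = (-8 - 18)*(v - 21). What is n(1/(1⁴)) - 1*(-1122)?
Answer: 1642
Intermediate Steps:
n(v) = 546 - 26*v (n(v) = -26*(-21 + v) = 546 - 26*v)
n(1/(1⁴)) - 1*(-1122) = (546 - 26/(1⁴)) - 1*(-1122) = (546 - 26/1) + 1122 = (546 - 26*1) + 1122 = (546 - 26) + 1122 = 520 + 1122 = 1642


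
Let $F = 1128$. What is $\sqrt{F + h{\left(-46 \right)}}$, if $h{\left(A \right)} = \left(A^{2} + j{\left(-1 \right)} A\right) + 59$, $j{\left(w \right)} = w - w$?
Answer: $3 \sqrt{367} \approx 57.472$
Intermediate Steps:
$j{\left(w \right)} = 0$
$h{\left(A \right)} = 59 + A^{2}$ ($h{\left(A \right)} = \left(A^{2} + 0 A\right) + 59 = \left(A^{2} + 0\right) + 59 = A^{2} + 59 = 59 + A^{2}$)
$\sqrt{F + h{\left(-46 \right)}} = \sqrt{1128 + \left(59 + \left(-46\right)^{2}\right)} = \sqrt{1128 + \left(59 + 2116\right)} = \sqrt{1128 + 2175} = \sqrt{3303} = 3 \sqrt{367}$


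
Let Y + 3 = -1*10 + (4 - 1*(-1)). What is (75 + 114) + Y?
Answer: 181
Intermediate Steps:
Y = -8 (Y = -3 + (-1*10 + (4 - 1*(-1))) = -3 + (-10 + (4 + 1)) = -3 + (-10 + 5) = -3 - 5 = -8)
(75 + 114) + Y = (75 + 114) - 8 = 189 - 8 = 181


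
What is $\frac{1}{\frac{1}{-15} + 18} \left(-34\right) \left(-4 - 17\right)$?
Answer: $\frac{10710}{269} \approx 39.814$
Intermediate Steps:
$\frac{1}{\frac{1}{-15} + 18} \left(-34\right) \left(-4 - 17\right) = \frac{1}{- \frac{1}{15} + 18} \left(-34\right) \left(-4 - 17\right) = \frac{1}{\frac{269}{15}} \left(-34\right) \left(-21\right) = \frac{15}{269} \left(-34\right) \left(-21\right) = \left(- \frac{510}{269}\right) \left(-21\right) = \frac{10710}{269}$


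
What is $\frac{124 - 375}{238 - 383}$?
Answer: $\frac{251}{145} \approx 1.731$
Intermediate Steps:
$\frac{124 - 375}{238 - 383} = - \frac{251}{-145} = \left(-251\right) \left(- \frac{1}{145}\right) = \frac{251}{145}$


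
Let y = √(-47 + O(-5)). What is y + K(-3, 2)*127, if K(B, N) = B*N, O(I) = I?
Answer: -762 + 2*I*√13 ≈ -762.0 + 7.2111*I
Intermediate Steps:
y = 2*I*√13 (y = √(-47 - 5) = √(-52) = 2*I*√13 ≈ 7.2111*I)
y + K(-3, 2)*127 = 2*I*√13 - 3*2*127 = 2*I*√13 - 6*127 = 2*I*√13 - 762 = -762 + 2*I*√13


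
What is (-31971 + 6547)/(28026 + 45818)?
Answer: -6356/18461 ≈ -0.34429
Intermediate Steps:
(-31971 + 6547)/(28026 + 45818) = -25424/73844 = -25424*1/73844 = -6356/18461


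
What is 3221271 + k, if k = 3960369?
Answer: 7181640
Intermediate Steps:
3221271 + k = 3221271 + 3960369 = 7181640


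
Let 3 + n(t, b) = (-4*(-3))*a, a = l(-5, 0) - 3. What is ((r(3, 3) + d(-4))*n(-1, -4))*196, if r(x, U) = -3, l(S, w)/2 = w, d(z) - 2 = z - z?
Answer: 7644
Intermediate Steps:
d(z) = 2 (d(z) = 2 + (z - z) = 2 + 0 = 2)
l(S, w) = 2*w
a = -3 (a = 2*0 - 3 = 0 - 3 = -3)
n(t, b) = -39 (n(t, b) = -3 - 4*(-3)*(-3) = -3 + 12*(-3) = -3 - 36 = -39)
((r(3, 3) + d(-4))*n(-1, -4))*196 = ((-3 + 2)*(-39))*196 = -1*(-39)*196 = 39*196 = 7644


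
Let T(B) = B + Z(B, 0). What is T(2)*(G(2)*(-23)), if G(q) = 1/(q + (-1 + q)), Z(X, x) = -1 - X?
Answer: 23/3 ≈ 7.6667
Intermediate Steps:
G(q) = 1/(-1 + 2*q)
T(B) = -1 (T(B) = B + (-1 - B) = -1)
T(2)*(G(2)*(-23)) = -(-23)/(-1 + 2*2) = -(-23)/(-1 + 4) = -(-23)/3 = -1*(-23/3) = 23/3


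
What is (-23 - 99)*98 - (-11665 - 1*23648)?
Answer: 23357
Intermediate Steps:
(-23 - 99)*98 - (-11665 - 1*23648) = -122*98 - (-11665 - 23648) = -11956 - 1*(-35313) = -11956 + 35313 = 23357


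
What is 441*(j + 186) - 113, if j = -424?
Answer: -105071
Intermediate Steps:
441*(j + 186) - 113 = 441*(-424 + 186) - 113 = 441*(-238) - 113 = -104958 - 113 = -105071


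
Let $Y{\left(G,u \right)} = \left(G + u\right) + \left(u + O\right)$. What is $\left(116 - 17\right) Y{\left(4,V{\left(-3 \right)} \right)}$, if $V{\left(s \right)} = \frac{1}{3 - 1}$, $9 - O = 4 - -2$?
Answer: $792$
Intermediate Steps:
$O = 3$ ($O = 9 - \left(4 - -2\right) = 9 - \left(4 + 2\right) = 9 - 6 = 3$)
$V{\left(s \right)} = \frac{1}{2}$
$Y{\left(G,u \right)} = 3 + G + 2 u$ ($Y{\left(G,u \right)} = \left(G + u\right) + \left(u + 3\right) = \left(G + u\right) + \left(3 + u\right) = 3 + G + 2 u$)
$\left(116 - 17\right) Y{\left(4,V{\left(-3 \right)} \right)} = \left(116 - 17\right) \left(3 + 4 + 2 \cdot \frac{1}{2}\right) = 99 \left(3 + 4 + 1\right) = 99 \cdot 8 = 792$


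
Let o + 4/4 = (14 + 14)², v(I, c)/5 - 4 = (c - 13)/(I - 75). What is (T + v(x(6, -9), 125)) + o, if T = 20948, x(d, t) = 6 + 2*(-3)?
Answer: 326153/15 ≈ 21744.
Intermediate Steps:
x(d, t) = 0 (x(d, t) = 6 - 6 = 0)
v(I, c) = 20 + 5*(-13 + c)/(-75 + I) (v(I, c) = 20 + 5*((c - 13)/(I - 75)) = 20 + 5*((-13 + c)/(-75 + I)) = 20 + 5*(-13 + c)/(-75 + I))
o = 783 (o = -1 + (14 + 14)² = -1 + 28² = -1 + 784 = 783)
(T + v(x(6, -9), 125)) + o = (20948 + 5*(-313 + 125 + 4*0)/(-75 + 0)) + 783 = (20948 + 5*(-313 + 125 + 0)/(-75)) + 783 = (20948 + 5*(-1/75)*(-188)) + 783 = (20948 + 188/15) + 783 = 314408/15 + 783 = 326153/15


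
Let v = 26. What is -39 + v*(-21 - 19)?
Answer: -1079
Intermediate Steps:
-39 + v*(-21 - 19) = -39 + 26*(-21 - 19) = -39 + 26*(-40) = -39 - 1040 = -1079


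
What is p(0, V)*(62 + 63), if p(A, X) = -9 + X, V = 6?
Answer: -375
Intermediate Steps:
p(0, V)*(62 + 63) = (-9 + 6)*(62 + 63) = -3*125 = -375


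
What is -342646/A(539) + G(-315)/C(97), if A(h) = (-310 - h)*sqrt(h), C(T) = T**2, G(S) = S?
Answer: -315/9409 + 342646*sqrt(11)/65373 ≈ 17.350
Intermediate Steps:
A(h) = sqrt(h)*(-310 - h)
-342646/A(539) + G(-315)/C(97) = -342646*sqrt(11)/(77*(-310 - 1*539)) - 315/(97**2) = -342646*sqrt(11)/(77*(-310 - 539)) - 315/9409 = -342646*(-sqrt(11)/65373) - 315*1/9409 = -342646*(-sqrt(11)/65373) - 315/9409 = -(-342646)*sqrt(11)/65373 - 315/9409 = 342646*sqrt(11)/65373 - 315/9409 = -315/9409 + 342646*sqrt(11)/65373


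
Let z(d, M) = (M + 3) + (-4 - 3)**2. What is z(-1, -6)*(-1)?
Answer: -46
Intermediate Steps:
z(d, M) = 52 + M (z(d, M) = (3 + M) + (-7)**2 = (3 + M) + 49 = 52 + M)
z(-1, -6)*(-1) = (52 - 6)*(-1) = 46*(-1) = -46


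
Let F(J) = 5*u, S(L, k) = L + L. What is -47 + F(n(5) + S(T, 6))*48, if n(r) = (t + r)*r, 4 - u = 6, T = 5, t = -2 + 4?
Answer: -527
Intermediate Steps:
t = 2
u = -2 (u = 4 - 1*6 = 4 - 6 = -2)
S(L, k) = 2*L
n(r) = r*(2 + r) (n(r) = (2 + r)*r = r*(2 + r))
F(J) = -10 (F(J) = 5*(-2) = -10)
-47 + F(n(5) + S(T, 6))*48 = -47 - 10*48 = -47 - 480 = -527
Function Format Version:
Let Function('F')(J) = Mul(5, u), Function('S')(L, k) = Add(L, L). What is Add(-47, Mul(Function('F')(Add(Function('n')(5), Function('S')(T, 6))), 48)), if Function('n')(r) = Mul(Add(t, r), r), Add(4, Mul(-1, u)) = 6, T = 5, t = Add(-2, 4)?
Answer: -527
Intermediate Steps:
t = 2
u = -2 (u = Add(4, Mul(-1, 6)) = Add(4, -6) = -2)
Function('S')(L, k) = Mul(2, L)
Function('n')(r) = Mul(r, Add(2, r)) (Function('n')(r) = Mul(Add(2, r), r) = Mul(r, Add(2, r)))
Function('F')(J) = -10 (Function('F')(J) = Mul(5, -2) = -10)
Add(-47, Mul(Function('F')(Add(Function('n')(5), Function('S')(T, 6))), 48)) = Add(-47, Mul(-10, 48)) = Add(-47, -480) = -527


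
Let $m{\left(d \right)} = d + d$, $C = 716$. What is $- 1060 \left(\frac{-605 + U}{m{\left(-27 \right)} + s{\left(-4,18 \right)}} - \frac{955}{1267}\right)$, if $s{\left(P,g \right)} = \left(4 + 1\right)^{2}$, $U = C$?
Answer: $\frac{178431920}{36743} \approx 4856.2$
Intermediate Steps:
$m{\left(d \right)} = 2 d$
$U = 716$
$s{\left(P,g \right)} = 25$ ($s{\left(P,g \right)} = 5^{2} = 25$)
$- 1060 \left(\frac{-605 + U}{m{\left(-27 \right)} + s{\left(-4,18 \right)}} - \frac{955}{1267}\right) = - 1060 \left(\frac{-605 + 716}{2 \left(-27\right) + 25} - \frac{955}{1267}\right) = - 1060 \left(\frac{111}{-54 + 25} - \frac{955}{1267}\right) = - 1060 \left(\frac{111}{-29} - \frac{955}{1267}\right) = - 1060 \left(111 \left(- \frac{1}{29}\right) - \frac{955}{1267}\right) = - 1060 \left(- \frac{111}{29} - \frac{955}{1267}\right) = \left(-1060\right) \left(- \frac{168332}{36743}\right) = \frac{178431920}{36743}$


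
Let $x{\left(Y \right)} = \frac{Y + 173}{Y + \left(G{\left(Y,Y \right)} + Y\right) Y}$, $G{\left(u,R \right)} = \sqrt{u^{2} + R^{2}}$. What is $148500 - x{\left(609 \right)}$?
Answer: $\frac{16715468970010}{112562079} - \frac{391 \sqrt{2}}{184831} \approx 1.485 \cdot 10^{5}$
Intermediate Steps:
$G{\left(u,R \right)} = \sqrt{R^{2} + u^{2}}$
$x{\left(Y \right)} = \frac{173 + Y}{Y + Y \left(Y + \sqrt{2} \sqrt{Y^{2}}\right)}$ ($x{\left(Y \right)} = \frac{Y + 173}{Y + \left(\sqrt{Y^{2} + Y^{2}} + Y\right) Y} = \frac{173 + Y}{Y + \left(\sqrt{2 Y^{2}} + Y\right) Y} = \frac{173 + Y}{Y + \left(\sqrt{2} \sqrt{Y^{2}} + Y\right) Y} = \frac{173 + Y}{Y + \left(Y + \sqrt{2} \sqrt{Y^{2}}\right) Y} = \frac{173 + Y}{Y + Y \left(Y + \sqrt{2} \sqrt{Y^{2}}\right)}$)
$148500 - x{\left(609 \right)} = 148500 - \frac{173 + 609}{609 \left(1 + 609 + \sqrt{2} \sqrt{609^{2}}\right)} = 148500 - \frac{1}{609} \frac{1}{1 + 609 + \sqrt{2} \sqrt{370881}} \cdot 782 = 148500 - \frac{1}{609} \frac{1}{1 + 609 + \sqrt{2} \cdot 609} \cdot 782 = 148500 - \frac{1}{609} \frac{1}{1 + 609 + 609 \sqrt{2}} \cdot 782 = 148500 - \frac{1}{609} \frac{1}{610 + 609 \sqrt{2}} \cdot 782 = 148500 - \frac{782}{609 \left(610 + 609 \sqrt{2}\right)}$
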